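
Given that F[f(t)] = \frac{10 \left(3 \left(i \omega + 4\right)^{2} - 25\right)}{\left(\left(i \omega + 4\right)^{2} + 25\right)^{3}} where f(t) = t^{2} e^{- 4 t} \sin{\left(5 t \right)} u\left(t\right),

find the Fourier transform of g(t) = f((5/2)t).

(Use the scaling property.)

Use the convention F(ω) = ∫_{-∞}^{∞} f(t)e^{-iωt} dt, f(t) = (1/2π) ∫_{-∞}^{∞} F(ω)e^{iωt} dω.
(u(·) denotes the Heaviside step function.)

F[g](ω) = \frac{2500 \left(12 \left(i \omega + 10\right)^{2} - 625\right)}{\left(4 \left(i \omega + 10\right)^{2} + 625\right)^{3}}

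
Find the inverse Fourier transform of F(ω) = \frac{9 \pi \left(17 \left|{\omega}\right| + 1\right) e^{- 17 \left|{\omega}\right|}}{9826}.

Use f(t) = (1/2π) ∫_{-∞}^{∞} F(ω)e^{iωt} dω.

f(t) = \frac{9}{\left(t^{2} + 289\right)^{2}}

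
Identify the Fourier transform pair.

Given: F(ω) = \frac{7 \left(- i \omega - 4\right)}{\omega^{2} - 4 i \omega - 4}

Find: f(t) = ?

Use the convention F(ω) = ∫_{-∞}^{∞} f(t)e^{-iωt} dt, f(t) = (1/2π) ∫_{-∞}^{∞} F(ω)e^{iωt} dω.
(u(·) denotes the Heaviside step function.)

f(t) = 7 \left(2 t + 1\right) e^{- 2 t} u\left(t\right)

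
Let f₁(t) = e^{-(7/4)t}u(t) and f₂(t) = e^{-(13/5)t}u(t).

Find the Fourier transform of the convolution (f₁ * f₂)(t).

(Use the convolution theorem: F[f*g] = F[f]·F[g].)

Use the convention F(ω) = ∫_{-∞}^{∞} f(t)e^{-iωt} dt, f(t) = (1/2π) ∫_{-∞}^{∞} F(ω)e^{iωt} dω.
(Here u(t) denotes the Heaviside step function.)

F[f₁*f₂](ω) = \frac{20}{- 20 \omega^{2} + 87 i \omega + 91}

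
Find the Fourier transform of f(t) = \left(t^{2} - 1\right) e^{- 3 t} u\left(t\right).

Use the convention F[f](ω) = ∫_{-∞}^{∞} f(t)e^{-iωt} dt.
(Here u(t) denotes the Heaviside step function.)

F(ω) = \frac{2 i \omega - \left(i \omega + 3\right)^{3} + 6}{\left(i \omega + 3\right)^{4}}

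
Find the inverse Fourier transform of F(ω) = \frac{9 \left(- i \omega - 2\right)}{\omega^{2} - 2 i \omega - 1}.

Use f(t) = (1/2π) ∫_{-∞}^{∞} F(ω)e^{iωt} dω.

f(t) = 9 \left(t + 1\right) e^{- t} u\left(t\right)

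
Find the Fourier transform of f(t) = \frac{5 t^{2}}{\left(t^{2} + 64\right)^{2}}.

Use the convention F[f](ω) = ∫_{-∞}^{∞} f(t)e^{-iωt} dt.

F(ω) = \frac{5 \pi \left(1 - 8 \left|{\omega}\right|\right) e^{- 8 \left|{\omega}\right|}}{16}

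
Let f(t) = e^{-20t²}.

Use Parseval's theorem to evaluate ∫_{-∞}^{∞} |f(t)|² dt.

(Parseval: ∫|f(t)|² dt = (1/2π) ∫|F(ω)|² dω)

∫|f(t)|² dt = \frac{\sqrt{10} \sqrt{\pi}}{20}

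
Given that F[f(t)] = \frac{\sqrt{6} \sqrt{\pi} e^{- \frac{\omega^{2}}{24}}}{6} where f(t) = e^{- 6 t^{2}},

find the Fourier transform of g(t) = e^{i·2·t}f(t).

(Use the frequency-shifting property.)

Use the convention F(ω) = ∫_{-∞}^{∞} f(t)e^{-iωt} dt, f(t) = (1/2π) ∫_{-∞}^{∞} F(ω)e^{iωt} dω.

F[g](ω) = \frac{\sqrt{6} \sqrt{\pi} e^{- \frac{\left(\omega - 2\right)^{2}}{24}}}{6}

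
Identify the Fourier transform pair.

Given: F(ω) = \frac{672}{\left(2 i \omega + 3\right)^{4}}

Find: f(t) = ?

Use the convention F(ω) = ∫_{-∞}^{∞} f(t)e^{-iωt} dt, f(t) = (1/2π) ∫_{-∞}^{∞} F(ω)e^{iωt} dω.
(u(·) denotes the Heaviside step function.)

f(t) = 7 t^{3} e^{- \frac{3 t}{2}} u\left(t\right)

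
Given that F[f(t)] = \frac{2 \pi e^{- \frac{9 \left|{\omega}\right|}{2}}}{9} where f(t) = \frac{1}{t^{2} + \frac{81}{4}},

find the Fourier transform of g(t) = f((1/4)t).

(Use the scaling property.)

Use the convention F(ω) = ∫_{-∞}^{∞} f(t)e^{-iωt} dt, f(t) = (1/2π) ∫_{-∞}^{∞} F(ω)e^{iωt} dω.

F[g](ω) = \frac{8 \pi e^{- 18 \left|{\omega}\right|}}{9}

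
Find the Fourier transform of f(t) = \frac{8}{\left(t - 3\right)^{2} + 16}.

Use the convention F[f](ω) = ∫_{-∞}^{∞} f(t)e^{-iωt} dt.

F(ω) = 2 \pi e^{- 3 i \omega - 4 \left|{\omega}\right|}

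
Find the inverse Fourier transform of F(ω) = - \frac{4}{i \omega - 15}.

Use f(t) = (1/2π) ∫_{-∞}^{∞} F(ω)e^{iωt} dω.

f(t) = 4 e^{15 t} u\left(- t\right)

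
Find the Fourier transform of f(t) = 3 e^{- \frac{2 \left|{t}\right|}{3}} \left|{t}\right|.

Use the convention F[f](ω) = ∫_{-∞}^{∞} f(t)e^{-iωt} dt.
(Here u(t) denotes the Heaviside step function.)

F(ω) = \frac{54 \left(4 - 9 \omega^{2}\right)}{\left(9 \omega^{2} + 4\right)^{2}}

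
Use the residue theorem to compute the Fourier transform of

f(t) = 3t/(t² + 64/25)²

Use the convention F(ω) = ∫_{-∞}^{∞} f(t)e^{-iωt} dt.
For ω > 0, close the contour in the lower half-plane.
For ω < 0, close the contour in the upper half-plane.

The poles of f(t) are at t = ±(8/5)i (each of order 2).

Let g(z) = f(z)e^{-iωz}; for large |z| the factor e^{-iωz} decays in the lower half-plane when ω > 0 and in the upper half-plane when ω < 0.

Case ω > 0 (lower half-plane, clockwise contour ⇒ F(ω) = -2πi·ΣRes):
  Res_{z = - \frac{8 i}{5}} g(z) = \frac{15 \omega e^{- \frac{8 \omega}{5}}}{32} (pole of order 2)
  F(ω) = -2πi·ΣRes = - \frac{15 i \pi \omega e^{- \frac{8 \omega}{5}}}{16}

Case ω < 0 (upper half-plane, counterclockwise contour ⇒ F(ω) = +2πi·ΣRes):
  Res_{z = \frac{8 i}{5}} g(z) = - \frac{15 \omega e^{\frac{8 \omega}{5}}}{32} (pole of order 2)
  F(ω) = 2πi·ΣRes = - \frac{15 i \pi \omega e^{\frac{8 \omega}{5}}}{16}

Both cases combine into a single formula in |ω|:

F(ω) = - \frac{15 i \pi \omega e^{- \frac{8 \left|{\omega}\right|}{5}}}{16}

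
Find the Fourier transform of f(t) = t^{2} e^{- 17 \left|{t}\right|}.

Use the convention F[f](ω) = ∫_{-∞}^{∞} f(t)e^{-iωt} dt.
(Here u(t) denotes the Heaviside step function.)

F(ω) = \frac{68 \left(289 - 3 \omega^{2}\right)}{\left(\omega^{2} + 289\right)^{3}}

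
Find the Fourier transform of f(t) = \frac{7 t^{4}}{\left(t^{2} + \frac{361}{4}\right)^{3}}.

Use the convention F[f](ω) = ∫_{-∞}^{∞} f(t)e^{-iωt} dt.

F(ω) = \frac{7 \pi \left(361 \omega^{2} - 190 \left|{\omega}\right| + 12\right) e^{- \frac{19 \left|{\omega}\right|}{2}}}{304}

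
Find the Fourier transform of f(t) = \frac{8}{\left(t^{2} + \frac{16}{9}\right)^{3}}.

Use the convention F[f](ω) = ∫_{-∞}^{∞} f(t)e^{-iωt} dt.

F(ω) = \frac{27 \pi \left(16 \omega^{2} + 36 \left|{\omega}\right| + 27\right) e^{- \frac{4 \left|{\omega}\right|}{3}}}{1024}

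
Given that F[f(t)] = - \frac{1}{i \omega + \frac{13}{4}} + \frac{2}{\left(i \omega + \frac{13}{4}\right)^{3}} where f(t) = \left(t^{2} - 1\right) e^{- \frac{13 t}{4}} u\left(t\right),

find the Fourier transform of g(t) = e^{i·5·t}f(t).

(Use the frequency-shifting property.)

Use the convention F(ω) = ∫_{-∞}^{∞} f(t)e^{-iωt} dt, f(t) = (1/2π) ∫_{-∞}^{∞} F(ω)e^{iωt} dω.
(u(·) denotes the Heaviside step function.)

F[g](ω) = \frac{4 \left(128 i \left(\omega - 5\right) - \left(4 i \left(\omega - 5\right) + 13\right)^{3} + 416\right)}{\left(4 i \left(\omega - 5\right) + 13\right)^{4}}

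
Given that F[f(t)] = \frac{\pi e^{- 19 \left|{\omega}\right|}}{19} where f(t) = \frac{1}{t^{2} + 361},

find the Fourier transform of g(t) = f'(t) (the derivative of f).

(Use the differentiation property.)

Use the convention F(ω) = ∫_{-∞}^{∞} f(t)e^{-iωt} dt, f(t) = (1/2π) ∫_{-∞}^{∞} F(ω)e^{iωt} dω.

F[g](ω) = \frac{i \pi \omega e^{- 19 \left|{\omega}\right|}}{19}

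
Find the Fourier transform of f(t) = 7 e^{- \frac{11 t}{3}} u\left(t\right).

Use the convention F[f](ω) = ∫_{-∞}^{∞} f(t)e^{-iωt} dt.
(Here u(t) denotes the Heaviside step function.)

F(ω) = \frac{21}{3 i \omega + 11}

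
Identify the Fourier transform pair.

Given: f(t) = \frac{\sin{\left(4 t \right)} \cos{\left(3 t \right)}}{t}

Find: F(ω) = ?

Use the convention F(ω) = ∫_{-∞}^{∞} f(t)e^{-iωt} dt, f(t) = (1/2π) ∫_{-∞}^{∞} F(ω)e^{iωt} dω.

F(ω) = \begin{cases} \pi & \text{for}\: \omega > -1 \wedge \omega < 1 \\\frac{\pi}{2} & \text{for}\: \omega > -7 \wedge \omega < 7 \\0 & \text{otherwise} \end{cases}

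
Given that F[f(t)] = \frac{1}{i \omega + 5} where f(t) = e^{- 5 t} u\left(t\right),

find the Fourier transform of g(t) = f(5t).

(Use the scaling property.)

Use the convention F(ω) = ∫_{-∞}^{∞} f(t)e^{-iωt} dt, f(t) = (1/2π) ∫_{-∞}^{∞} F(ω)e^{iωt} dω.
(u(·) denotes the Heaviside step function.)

F[g](ω) = \frac{1}{i \omega + 25}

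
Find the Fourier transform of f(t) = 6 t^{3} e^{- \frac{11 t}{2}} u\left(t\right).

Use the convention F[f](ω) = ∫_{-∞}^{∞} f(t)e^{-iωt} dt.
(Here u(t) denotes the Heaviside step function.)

F(ω) = \frac{576}{\left(2 i \omega + 11\right)^{4}}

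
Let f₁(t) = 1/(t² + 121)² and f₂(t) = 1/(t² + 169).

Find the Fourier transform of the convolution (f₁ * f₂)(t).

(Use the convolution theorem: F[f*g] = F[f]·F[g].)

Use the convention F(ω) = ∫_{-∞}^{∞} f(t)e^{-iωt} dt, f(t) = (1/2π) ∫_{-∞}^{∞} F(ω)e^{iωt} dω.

F[f₁*f₂](ω) = \frac{\pi^{2} \left(11 \left|{\omega}\right| + 1\right) e^{- 24 \left|{\omega}\right|}}{34606}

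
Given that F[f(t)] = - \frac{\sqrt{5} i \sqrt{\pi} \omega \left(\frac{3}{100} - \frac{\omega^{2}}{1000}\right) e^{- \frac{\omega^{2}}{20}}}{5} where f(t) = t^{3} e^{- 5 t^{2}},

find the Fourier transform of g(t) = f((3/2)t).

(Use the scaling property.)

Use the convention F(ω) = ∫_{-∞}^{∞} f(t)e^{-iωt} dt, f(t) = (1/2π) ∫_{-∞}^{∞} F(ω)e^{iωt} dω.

F[g](ω) = \frac{\sqrt{5} i \sqrt{\pi} \omega \left(2 \omega^{2} - 135\right) e^{- \frac{\omega^{2}}{45}}}{50625}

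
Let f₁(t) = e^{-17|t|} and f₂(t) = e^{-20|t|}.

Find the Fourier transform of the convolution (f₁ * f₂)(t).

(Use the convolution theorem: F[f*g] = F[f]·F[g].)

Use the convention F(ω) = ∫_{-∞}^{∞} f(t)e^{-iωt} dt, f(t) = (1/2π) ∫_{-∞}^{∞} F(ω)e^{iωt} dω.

F[f₁*f₂](ω) = \frac{1360}{\left(\omega^{2} + 289\right) \left(\omega^{2} + 400\right)}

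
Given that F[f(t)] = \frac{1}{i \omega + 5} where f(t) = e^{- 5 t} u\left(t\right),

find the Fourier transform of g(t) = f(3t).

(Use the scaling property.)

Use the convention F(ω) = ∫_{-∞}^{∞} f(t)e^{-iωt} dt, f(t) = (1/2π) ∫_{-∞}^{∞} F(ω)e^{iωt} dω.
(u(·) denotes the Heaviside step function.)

F[g](ω) = \frac{1}{i \omega + 15}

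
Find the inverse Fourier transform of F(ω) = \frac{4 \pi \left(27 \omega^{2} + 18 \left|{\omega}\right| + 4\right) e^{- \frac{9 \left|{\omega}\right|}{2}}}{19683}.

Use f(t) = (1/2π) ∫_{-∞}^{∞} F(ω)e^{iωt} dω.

f(t) = \frac{4}{\left(t^{2} + \frac{81}{4}\right)^{3}}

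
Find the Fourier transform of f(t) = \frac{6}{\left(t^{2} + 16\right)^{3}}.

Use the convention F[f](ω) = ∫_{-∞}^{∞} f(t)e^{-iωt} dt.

F(ω) = \frac{3 \pi \left(16 \omega^{2} + 12 \left|{\omega}\right| + 3\right) e^{- 4 \left|{\omega}\right|}}{4096}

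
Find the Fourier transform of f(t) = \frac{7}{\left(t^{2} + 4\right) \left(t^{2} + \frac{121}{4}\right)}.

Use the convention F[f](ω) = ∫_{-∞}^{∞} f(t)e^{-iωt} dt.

F(ω) = \frac{2 \pi e^{- 2 \left|{\omega}\right|}}{15} - \frac{8 \pi e^{- \frac{11 \left|{\omega}\right|}{2}}}{165}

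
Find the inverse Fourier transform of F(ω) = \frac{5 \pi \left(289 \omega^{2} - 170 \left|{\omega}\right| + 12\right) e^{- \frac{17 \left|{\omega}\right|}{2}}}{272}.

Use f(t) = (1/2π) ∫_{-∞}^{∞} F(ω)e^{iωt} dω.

f(t) = \frac{5 t^{4}}{\left(t^{2} + \frac{289}{4}\right)^{3}}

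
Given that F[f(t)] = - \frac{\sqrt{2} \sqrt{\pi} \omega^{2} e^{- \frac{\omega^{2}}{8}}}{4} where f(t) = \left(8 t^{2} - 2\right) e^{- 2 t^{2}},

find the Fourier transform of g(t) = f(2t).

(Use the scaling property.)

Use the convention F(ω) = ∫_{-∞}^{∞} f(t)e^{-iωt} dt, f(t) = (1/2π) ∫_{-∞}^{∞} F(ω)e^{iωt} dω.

F[g](ω) = - \frac{\sqrt{2} \sqrt{\pi} \omega^{2} e^{- \frac{\omega^{2}}{32}}}{32}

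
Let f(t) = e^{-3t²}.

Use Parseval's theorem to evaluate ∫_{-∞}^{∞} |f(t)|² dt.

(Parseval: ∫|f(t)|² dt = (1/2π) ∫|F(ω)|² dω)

∫|f(t)|² dt = \frac{\sqrt{6} \sqrt{\pi}}{6}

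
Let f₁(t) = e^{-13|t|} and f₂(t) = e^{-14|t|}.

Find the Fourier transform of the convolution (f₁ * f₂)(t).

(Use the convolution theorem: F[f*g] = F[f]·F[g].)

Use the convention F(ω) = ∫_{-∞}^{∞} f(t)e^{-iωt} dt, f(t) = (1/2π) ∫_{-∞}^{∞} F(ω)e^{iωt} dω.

F[f₁*f₂](ω) = \frac{728}{\left(\omega^{2} + 169\right) \left(\omega^{2} + 196\right)}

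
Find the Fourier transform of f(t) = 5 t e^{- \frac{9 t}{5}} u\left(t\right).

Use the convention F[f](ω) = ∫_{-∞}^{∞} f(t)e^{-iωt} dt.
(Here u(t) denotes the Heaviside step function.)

F(ω) = \frac{125}{\left(5 i \omega + 9\right)^{2}}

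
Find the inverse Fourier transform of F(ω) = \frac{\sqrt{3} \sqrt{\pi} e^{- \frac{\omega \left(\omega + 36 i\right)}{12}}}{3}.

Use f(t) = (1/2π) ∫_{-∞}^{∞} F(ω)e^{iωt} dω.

f(t) = e^{- 3 \left(t - 3\right)^{2}}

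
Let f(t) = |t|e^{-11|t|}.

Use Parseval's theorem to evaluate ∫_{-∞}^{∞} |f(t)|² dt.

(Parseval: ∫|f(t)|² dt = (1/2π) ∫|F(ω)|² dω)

∫|f(t)|² dt = \frac{1}{2662}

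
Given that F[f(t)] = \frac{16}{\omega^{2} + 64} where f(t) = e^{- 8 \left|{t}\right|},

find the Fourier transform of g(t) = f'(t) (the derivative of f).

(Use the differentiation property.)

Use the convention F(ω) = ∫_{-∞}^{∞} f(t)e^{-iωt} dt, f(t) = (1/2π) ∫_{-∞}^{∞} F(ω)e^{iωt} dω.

F[g](ω) = \frac{16 i \omega}{\omega^{2} + 64}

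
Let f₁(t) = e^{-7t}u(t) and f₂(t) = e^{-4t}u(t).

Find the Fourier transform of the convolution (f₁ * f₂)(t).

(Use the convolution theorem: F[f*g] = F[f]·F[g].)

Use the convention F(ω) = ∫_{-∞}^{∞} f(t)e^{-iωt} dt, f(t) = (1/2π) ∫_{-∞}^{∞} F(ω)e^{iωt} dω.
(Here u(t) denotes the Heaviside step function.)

F[f₁*f₂](ω) = \frac{1}{\left(i \omega + 4\right) \left(i \omega + 7\right)}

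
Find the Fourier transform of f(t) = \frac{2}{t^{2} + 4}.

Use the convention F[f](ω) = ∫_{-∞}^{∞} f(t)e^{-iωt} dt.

F(ω) = \pi e^{- 2 \left|{\omega}\right|}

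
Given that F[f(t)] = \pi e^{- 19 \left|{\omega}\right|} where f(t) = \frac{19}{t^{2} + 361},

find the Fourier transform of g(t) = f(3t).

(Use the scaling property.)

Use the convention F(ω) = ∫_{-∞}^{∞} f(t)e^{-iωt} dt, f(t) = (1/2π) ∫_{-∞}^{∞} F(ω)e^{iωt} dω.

F[g](ω) = \frac{\pi e^{- \frac{19 \left|{\omega}\right|}{3}}}{3}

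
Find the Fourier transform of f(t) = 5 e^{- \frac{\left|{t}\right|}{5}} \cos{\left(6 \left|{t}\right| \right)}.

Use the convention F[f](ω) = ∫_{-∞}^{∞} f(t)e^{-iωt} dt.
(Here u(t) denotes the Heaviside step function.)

F(ω) = \frac{50 \left(25 \omega^{2} + 901\right)}{625 \omega^{4} - 44950 \omega^{2} + 811801}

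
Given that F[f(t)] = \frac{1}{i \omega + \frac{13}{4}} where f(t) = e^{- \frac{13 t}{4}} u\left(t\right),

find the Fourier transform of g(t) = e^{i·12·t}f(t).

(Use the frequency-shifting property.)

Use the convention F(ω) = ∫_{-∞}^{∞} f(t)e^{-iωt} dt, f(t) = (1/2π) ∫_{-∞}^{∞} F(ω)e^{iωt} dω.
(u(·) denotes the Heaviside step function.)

F[g](ω) = \frac{4}{4 i \left(\omega - 12\right) + 13}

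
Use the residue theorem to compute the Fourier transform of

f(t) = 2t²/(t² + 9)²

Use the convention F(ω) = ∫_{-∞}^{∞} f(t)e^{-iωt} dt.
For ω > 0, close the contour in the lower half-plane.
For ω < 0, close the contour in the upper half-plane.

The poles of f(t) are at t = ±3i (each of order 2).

Let g(z) = f(z)e^{-iωz}; for large |z| the factor e^{-iωz} decays in the lower half-plane when ω > 0 and in the upper half-plane when ω < 0.

Case ω > 0 (lower half-plane, clockwise contour ⇒ F(ω) = -2πi·ΣRes):
  Res_{z = - 3 i} g(z) = \frac{i \left(1 - 3 \omega\right) e^{- 3 \omega}}{6} (pole of order 2)
  F(ω) = -2πi·ΣRes = \frac{\pi \left(1 - 3 \omega\right) e^{- 3 \omega}}{3}

Case ω < 0 (upper half-plane, counterclockwise contour ⇒ F(ω) = +2πi·ΣRes):
  Res_{z = 3 i} g(z) = \frac{i \left(- 3 \omega - 1\right) e^{3 \omega}}{6} (pole of order 2)
  F(ω) = 2πi·ΣRes = \frac{\pi \left(3 \omega + 1\right) e^{3 \omega}}{3}

Both cases combine into a single formula in |ω|:

F(ω) = \frac{\pi \left(1 - 3 \left|{\omega}\right|\right) e^{- 3 \left|{\omega}\right|}}{3}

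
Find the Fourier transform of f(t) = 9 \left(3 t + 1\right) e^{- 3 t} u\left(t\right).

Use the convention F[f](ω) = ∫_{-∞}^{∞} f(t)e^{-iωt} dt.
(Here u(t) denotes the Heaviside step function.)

F(ω) = \frac{9 \left(- i \omega - 6\right)}{\omega^{2} - 6 i \omega - 9}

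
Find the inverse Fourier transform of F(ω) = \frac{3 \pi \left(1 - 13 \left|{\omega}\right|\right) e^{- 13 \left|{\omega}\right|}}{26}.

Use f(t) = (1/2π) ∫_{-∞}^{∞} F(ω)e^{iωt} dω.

f(t) = \frac{3 t^{2}}{\left(t^{2} + 169\right)^{2}}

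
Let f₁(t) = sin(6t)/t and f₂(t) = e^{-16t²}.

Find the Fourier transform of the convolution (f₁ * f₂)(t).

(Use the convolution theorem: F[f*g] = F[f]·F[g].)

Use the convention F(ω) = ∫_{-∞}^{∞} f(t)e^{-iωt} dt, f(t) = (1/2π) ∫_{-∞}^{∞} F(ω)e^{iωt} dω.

F[f₁*f₂](ω) = \begin{cases} \frac{\pi^{\frac{3}{2}} e^{- \frac{\omega^{2}}{64}}}{4} & \text{for}\: \omega > -6 \wedge \omega < 6 \\0 & \text{otherwise} \end{cases}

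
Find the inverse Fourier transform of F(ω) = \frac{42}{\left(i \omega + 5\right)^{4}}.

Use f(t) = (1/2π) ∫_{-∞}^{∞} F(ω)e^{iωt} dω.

f(t) = 7 t^{3} e^{- 5 t} u\left(t\right)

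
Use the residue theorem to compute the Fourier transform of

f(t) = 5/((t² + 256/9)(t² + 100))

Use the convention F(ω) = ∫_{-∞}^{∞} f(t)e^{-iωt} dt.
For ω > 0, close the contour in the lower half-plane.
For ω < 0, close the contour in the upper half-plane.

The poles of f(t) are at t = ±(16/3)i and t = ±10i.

Let g(z) = f(z)e^{-iωz}; for large |z| the factor e^{-iωz} decays in the lower half-plane when ω > 0 and in the upper half-plane when ω < 0.

Case ω > 0 (lower half-plane, clockwise contour ⇒ F(ω) = -2πi·ΣRes):
  Res_{z = - \frac{16 i}{3}} g(z) = \frac{135 i e^{- \frac{16 \omega}{3}}}{20608}
  Res_{z = - 10 i} g(z) = - \frac{9 i e^{- 10 \omega}}{2576}
  F(ω) = -2πi·ΣRes = - \frac{9 \pi e^{- 10 \omega}}{1288} + \frac{135 \pi e^{- \frac{16 \omega}{3}}}{10304}

Case ω < 0 (upper half-plane, counterclockwise contour ⇒ F(ω) = +2πi·ΣRes):
  Res_{z = \frac{16 i}{3}} g(z) = - \frac{135 i e^{\frac{16 \omega}{3}}}{20608}
  Res_{z = 10 i} g(z) = \frac{9 i e^{10 \omega}}{2576}
  F(ω) = 2πi·ΣRes = \frac{9 \pi \left(15 e^{\frac{16 \omega}{3}} - 8 e^{10 \omega}\right)}{10304}

Both cases combine into a single formula in |ω|:

F(ω) = - \frac{9 \pi e^{- 10 \left|{\omega}\right|}}{1288} + \frac{135 \pi e^{- \frac{16 \left|{\omega}\right|}{3}}}{10304}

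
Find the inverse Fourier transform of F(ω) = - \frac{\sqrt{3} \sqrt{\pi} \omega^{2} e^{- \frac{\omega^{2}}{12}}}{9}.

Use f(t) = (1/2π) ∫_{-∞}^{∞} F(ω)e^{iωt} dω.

f(t) = \left(12 t^{2} - 2\right) e^{- 3 t^{2}}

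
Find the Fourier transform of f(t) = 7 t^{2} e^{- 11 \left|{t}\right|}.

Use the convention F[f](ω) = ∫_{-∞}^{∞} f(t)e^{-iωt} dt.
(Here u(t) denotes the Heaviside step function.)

F(ω) = \frac{308 \left(121 - 3 \omega^{2}\right)}{\left(\omega^{2} + 121\right)^{3}}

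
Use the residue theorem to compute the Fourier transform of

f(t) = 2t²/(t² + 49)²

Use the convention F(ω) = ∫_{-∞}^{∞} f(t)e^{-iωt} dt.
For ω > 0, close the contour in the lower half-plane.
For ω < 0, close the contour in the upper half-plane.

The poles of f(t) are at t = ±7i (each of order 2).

Let g(z) = f(z)e^{-iωz}; for large |z| the factor e^{-iωz} decays in the lower half-plane when ω > 0 and in the upper half-plane when ω < 0.

Case ω > 0 (lower half-plane, clockwise contour ⇒ F(ω) = -2πi·ΣRes):
  Res_{z = - 7 i} g(z) = \frac{i \left(1 - 7 \omega\right) e^{- 7 \omega}}{14} (pole of order 2)
  F(ω) = -2πi·ΣRes = \frac{\pi \left(1 - 7 \omega\right) e^{- 7 \omega}}{7}

Case ω < 0 (upper half-plane, counterclockwise contour ⇒ F(ω) = +2πi·ΣRes):
  Res_{z = 7 i} g(z) = \frac{i \left(- 7 \omega - 1\right) e^{7 \omega}}{14} (pole of order 2)
  F(ω) = 2πi·ΣRes = \frac{\pi \left(7 \omega + 1\right) e^{7 \omega}}{7}

Both cases combine into a single formula in |ω|:

F(ω) = \frac{\pi \left(1 - 7 \left|{\omega}\right|\right) e^{- 7 \left|{\omega}\right|}}{7}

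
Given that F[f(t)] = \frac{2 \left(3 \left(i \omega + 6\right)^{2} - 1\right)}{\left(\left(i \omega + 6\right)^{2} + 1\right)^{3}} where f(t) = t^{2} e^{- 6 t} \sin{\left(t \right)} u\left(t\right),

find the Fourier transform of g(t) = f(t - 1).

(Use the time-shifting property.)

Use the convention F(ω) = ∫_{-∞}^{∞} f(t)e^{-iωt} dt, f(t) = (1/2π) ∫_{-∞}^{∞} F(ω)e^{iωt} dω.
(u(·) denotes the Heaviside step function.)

F[g](ω) = \frac{2 \left(3 \left(i \omega + 6\right)^{2} - 1\right) e^{- i \omega}}{\left(\left(i \omega + 6\right)^{2} + 1\right)^{3}}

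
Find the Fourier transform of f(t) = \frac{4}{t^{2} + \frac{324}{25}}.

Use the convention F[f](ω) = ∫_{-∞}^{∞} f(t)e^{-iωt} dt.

F(ω) = \frac{10 \pi e^{- \frac{18 \left|{\omega}\right|}{5}}}{9}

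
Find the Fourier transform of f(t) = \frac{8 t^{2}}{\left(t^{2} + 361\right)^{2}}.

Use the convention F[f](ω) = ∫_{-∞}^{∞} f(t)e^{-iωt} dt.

F(ω) = \frac{4 \pi \left(1 - 19 \left|{\omega}\right|\right) e^{- 19 \left|{\omega}\right|}}{19}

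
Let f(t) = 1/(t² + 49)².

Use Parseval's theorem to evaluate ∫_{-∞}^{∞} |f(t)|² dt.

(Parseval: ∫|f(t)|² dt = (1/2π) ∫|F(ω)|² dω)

∫|f(t)|² dt = \frac{5 \pi}{13176688}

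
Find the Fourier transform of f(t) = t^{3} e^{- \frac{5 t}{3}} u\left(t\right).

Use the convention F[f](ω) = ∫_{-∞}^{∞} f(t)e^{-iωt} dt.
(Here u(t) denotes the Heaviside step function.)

F(ω) = \frac{486}{\left(3 i \omega + 5\right)^{4}}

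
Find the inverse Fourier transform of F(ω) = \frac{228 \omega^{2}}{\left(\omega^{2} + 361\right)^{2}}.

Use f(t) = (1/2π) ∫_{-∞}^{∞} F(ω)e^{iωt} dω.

f(t) = 3 \left(1 - 19 \left|{t}\right|\right) e^{- 19 \left|{t}\right|}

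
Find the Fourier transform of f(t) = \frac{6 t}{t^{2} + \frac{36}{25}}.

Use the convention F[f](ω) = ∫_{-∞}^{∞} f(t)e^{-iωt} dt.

F(ω) = - 6 i \pi e^{- \frac{6 \left|{\omega}\right|}{5}} \operatorname{sign}{\left(\omega \right)}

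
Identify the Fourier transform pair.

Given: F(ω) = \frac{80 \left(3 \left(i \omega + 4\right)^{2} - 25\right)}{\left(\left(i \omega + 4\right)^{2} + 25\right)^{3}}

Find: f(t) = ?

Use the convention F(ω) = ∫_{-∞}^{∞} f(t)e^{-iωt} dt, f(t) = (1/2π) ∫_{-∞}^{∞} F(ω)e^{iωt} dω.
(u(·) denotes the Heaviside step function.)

f(t) = 8 t^{2} e^{- 4 t} \sin{\left(5 t \right)} u\left(t\right)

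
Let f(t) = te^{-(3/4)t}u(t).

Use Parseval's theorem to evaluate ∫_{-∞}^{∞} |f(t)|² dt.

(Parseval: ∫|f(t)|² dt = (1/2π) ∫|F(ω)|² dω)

∫|f(t)|² dt = \frac{16}{27}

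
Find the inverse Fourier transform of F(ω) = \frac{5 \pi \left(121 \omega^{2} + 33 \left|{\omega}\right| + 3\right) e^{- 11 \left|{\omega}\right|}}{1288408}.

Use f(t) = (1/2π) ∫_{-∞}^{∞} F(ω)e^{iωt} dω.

f(t) = \frac{5}{\left(t^{2} + 121\right)^{3}}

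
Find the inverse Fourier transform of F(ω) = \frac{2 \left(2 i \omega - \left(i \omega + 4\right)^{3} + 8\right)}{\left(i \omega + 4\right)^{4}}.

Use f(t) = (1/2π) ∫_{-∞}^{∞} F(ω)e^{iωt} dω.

f(t) = 2 \left(t^{2} - 1\right) e^{- 4 t} u\left(t\right)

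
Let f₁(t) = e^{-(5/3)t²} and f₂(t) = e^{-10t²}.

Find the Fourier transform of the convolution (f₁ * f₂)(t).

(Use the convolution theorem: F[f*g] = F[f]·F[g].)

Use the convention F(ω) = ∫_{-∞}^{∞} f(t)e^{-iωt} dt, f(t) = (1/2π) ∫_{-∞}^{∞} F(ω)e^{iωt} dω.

F[f₁*f₂](ω) = \frac{\sqrt{6} \pi e^{- \frac{7 \omega^{2}}{40}}}{10}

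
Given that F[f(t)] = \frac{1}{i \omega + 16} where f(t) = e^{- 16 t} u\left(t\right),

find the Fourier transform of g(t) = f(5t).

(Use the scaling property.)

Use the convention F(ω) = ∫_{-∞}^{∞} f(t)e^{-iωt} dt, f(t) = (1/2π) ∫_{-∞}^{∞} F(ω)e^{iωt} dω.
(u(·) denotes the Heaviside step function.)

F[g](ω) = \frac{1}{i \omega + 80}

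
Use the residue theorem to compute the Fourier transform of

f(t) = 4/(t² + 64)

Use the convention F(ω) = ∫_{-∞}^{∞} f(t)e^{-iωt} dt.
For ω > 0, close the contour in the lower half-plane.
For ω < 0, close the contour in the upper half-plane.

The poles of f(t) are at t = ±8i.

Let g(z) = f(z)e^{-iωz}; for large |z| the factor e^{-iωz} decays in the lower half-plane when ω > 0 and in the upper half-plane when ω < 0.

Case ω > 0 (lower half-plane, clockwise contour ⇒ F(ω) = -2πi·ΣRes):
  Res_{z = - 8 i} g(z) = \frac{i e^{- 8 \omega}}{4}
  F(ω) = -2πi·ΣRes = \frac{\pi e^{- 8 \omega}}{2}

Case ω < 0 (upper half-plane, counterclockwise contour ⇒ F(ω) = +2πi·ΣRes):
  Res_{z = 8 i} g(z) = - \frac{i e^{8 \omega}}{4}
  F(ω) = 2πi·ΣRes = \frac{\pi e^{8 \omega}}{2}

Both cases combine into a single formula in |ω|:

F(ω) = \frac{\pi e^{- 8 \left|{\omega}\right|}}{2}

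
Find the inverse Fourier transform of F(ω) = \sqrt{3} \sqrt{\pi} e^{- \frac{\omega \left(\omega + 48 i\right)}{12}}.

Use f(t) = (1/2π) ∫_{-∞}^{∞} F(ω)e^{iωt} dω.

f(t) = 3 e^{- 3 \left(t - 4\right)^{2}}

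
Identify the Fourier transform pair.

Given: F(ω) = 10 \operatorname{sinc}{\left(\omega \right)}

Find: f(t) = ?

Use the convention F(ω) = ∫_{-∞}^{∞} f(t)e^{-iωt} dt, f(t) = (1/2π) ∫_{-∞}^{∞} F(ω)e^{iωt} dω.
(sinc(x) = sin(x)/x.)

f(t) = 5 \left(\begin{cases} 1 & \text{for}\: \left|{t}\right| < 1 \\0 & \text{otherwise} \end{cases}\right)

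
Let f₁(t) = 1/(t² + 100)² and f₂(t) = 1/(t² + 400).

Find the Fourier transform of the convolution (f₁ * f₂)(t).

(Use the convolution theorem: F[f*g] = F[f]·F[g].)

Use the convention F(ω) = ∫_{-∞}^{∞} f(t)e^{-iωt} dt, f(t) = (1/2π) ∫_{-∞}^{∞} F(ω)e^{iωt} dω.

F[f₁*f₂](ω) = \frac{\pi^{2} \left(10 \left|{\omega}\right| + 1\right) e^{- 30 \left|{\omega}\right|}}{40000}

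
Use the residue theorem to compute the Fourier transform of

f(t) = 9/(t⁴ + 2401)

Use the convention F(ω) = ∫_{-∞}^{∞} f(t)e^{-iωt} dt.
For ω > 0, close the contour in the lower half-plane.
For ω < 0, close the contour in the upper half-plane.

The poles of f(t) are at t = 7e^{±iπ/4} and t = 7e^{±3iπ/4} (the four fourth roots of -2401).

Let g(z) = f(z)e^{-iωz}; for large |z| the factor e^{-iωz} decays in the lower half-plane when ω > 0 and in the upper half-plane when ω < 0.

Case ω > 0 (lower half-plane, clockwise contour ⇒ F(ω) = -2πi·ΣRes):
  Res_{z = - \frac{7 \sqrt{2}}{2} - \frac{7 \sqrt{2} i}{2}} g(z) = \frac{9 \sqrt{2} i \left(1 - i\right) e^{\frac{7 \sqrt{2} \omega \left(-1 + i\right)}{2}}}{2744}
  Res_{z = \frac{7 \sqrt{2}}{2} - \frac{7 \sqrt{2} i}{2}} g(z) = \frac{9 \sqrt{2} i \left(1 + i\right) e^{- \frac{7 \sqrt{2} \omega \left(1 + i\right)}{2}}}{2744}
  F(ω) = -2πi·ΣRes = \frac{9 \sqrt{2} \pi \left(1 - i\right) \left(e^{7 \sqrt{2} i \omega} + i\right) e^{- \frac{7 \sqrt{2} \omega \left(1 + i\right)}{2}}}{1372} = \frac{9 \pi e^{- \frac{7 \sqrt{2} \omega}{2}} \sin{\left(\frac{7 \sqrt{2} \omega}{2} + \frac{\pi}{4} \right)}}{343}

Case ω < 0 (upper half-plane, counterclockwise contour ⇒ F(ω) = +2πi·ΣRes):
  Res_{z = \frac{7 \sqrt{2}}{2} + \frac{7 \sqrt{2} i}{2}} g(z) = \frac{9 \sqrt{2} i \left(-1 + i\right) e^{\frac{7 \sqrt{2} \omega \left(1 - i\right)}{2}}}{2744}
  Res_{z = - \frac{7 \sqrt{2}}{2} + \frac{7 \sqrt{2} i}{2}} g(z) = \frac{9 \sqrt{2} \left(1 - i\right) e^{\frac{7 \sqrt{2} \omega \left(1 + i\right)}{2}}}{2744}
  F(ω) = 2πi·ΣRes = - \frac{9 \sqrt{2} i \pi \left(i \left(1 - i\right) e^{\frac{7 \sqrt{2} \omega \left(1 - i\right)}{2}} - \left(1 - i\right) e^{\frac{7 \sqrt{2} \omega \left(1 + i\right)}{2}}\right)}{1372} = \frac{9 \pi e^{\frac{7 \sqrt{2} \omega}{2}} \cos{\left(\frac{7 \sqrt{2} \omega}{2} + \frac{\pi}{4} \right)}}{343}

Both cases combine into a single formula in |ω|:

F(ω) = \frac{9 \pi e^{- \frac{7 \sqrt{2} \left|{\omega}\right|}{2}} \sin{\left(\frac{7 \sqrt{2} \left|{\omega}\right|}{2} + \frac{\pi}{4} \right)}}{343}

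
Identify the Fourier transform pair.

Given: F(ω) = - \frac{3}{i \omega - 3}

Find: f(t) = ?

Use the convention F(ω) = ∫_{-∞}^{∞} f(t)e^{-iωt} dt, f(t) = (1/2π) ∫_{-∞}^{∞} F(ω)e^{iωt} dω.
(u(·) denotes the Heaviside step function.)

f(t) = 3 e^{3 t} u\left(- t\right)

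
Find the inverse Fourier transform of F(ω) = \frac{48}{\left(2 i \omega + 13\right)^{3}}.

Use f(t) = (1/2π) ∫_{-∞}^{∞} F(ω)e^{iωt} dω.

f(t) = 3 t^{2} e^{- \frac{13 t}{2}} u\left(t\right)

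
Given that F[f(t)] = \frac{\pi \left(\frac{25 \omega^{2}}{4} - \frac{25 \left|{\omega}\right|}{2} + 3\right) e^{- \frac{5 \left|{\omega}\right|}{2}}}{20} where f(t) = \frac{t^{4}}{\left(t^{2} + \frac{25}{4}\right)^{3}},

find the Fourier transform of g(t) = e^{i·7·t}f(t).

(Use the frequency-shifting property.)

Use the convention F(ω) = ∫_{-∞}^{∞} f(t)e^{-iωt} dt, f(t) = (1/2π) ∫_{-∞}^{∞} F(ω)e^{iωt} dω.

F[g](ω) = \frac{\pi \left(25 \left(\omega - 7\right)^{2} - 50 \left|{\omega - 7}\right| + 12\right) e^{- \frac{5 \left|{\omega - 7}\right|}{2}}}{80}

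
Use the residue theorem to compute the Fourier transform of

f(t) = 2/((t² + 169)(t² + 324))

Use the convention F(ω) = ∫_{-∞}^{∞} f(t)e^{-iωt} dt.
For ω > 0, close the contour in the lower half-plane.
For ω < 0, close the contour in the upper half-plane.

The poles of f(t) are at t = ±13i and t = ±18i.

Let g(z) = f(z)e^{-iωz}; for large |z| the factor e^{-iωz} decays in the lower half-plane when ω > 0 and in the upper half-plane when ω < 0.

Case ω > 0 (lower half-plane, clockwise contour ⇒ F(ω) = -2πi·ΣRes):
  Res_{z = - 13 i} g(z) = \frac{i e^{- 13 \omega}}{2015}
  Res_{z = - 18 i} g(z) = - \frac{i e^{- 18 \omega}}{2790}
  F(ω) = -2πi·ΣRes = \frac{\pi \left(18 e^{5 \omega} - 13\right) e^{- 18 \omega}}{18135}

Case ω < 0 (upper half-plane, counterclockwise contour ⇒ F(ω) = +2πi·ΣRes):
  Res_{z = 13 i} g(z) = - \frac{i e^{13 \omega}}{2015}
  Res_{z = 18 i} g(z) = \frac{i e^{18 \omega}}{2790}
  F(ω) = 2πi·ΣRes = \frac{\pi \left(18 - 13 e^{5 \omega}\right) e^{13 \omega}}{18135}

Both cases combine into a single formula in |ω|:

F(ω) = \frac{\pi \left(18 e^{5 \left|{\omega}\right|} - 13\right) e^{- 18 \left|{\omega}\right|}}{18135}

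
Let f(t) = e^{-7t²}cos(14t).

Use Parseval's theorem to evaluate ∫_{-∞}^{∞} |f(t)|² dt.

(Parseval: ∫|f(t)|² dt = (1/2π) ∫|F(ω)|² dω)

∫|f(t)|² dt = \frac{\sqrt{14} \sqrt{\pi} \left(1 + e^{14}\right)}{28 e^{14}}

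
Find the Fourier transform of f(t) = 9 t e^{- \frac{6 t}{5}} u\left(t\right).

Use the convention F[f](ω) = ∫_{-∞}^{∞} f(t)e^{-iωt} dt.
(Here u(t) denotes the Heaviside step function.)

F(ω) = \frac{225}{\left(5 i \omega + 6\right)^{2}}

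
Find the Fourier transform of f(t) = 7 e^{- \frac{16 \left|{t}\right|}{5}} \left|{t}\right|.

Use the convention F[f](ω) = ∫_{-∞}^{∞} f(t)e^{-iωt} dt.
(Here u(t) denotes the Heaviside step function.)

F(ω) = \frac{350 \left(256 - 25 \omega^{2}\right)}{\left(25 \omega^{2} + 256\right)^{2}}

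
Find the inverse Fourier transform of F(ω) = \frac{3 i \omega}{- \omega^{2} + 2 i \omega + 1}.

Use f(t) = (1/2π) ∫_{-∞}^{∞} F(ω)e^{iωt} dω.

f(t) = 3 \left(1 - t\right) e^{- t} u\left(t\right)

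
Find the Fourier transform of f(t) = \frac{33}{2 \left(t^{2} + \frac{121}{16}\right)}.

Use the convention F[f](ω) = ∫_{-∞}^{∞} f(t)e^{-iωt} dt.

F(ω) = 6 \pi e^{- \frac{11 \left|{\omega}\right|}{4}}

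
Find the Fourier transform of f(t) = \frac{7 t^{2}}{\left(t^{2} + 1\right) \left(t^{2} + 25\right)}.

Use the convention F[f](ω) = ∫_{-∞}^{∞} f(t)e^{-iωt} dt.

F(ω) = \frac{7 \pi \left(5 - e^{4 \left|{\omega}\right|}\right) e^{- 5 \left|{\omega}\right|}}{24}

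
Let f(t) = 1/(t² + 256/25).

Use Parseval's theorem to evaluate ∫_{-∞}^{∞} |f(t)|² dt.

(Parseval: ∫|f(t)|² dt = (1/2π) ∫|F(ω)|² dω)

∫|f(t)|² dt = \frac{125 \pi}{8192}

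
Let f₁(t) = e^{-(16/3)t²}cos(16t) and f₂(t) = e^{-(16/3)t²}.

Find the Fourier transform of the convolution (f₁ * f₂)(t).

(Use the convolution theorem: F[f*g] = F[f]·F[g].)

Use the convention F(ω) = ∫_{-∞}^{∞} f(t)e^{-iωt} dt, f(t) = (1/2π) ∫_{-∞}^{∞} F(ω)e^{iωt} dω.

F[f₁*f₂](ω) = \frac{3 \pi \left(e^{3 \omega} + 1\right) e^{- \frac{3 \omega^{2}}{32} - \frac{3 \omega}{2} - 12}}{32}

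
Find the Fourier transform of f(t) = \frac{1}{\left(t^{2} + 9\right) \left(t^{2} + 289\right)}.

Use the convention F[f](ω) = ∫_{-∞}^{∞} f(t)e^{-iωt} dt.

F(ω) = \frac{\pi \left(17 e^{14 \left|{\omega}\right|} - 3\right) e^{- 17 \left|{\omega}\right|}}{14280}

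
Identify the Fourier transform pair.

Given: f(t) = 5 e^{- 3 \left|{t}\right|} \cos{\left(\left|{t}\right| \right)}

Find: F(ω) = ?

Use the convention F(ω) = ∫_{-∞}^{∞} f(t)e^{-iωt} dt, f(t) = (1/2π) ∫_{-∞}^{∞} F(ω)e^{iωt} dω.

F(ω) = \frac{30 \left(\omega^{2} + 10\right)}{\omega^{4} + 16 \omega^{2} + 100}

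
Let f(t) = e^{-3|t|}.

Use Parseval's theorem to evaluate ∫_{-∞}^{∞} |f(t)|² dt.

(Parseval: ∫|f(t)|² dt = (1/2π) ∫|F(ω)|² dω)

∫|f(t)|² dt = \frac{1}{3}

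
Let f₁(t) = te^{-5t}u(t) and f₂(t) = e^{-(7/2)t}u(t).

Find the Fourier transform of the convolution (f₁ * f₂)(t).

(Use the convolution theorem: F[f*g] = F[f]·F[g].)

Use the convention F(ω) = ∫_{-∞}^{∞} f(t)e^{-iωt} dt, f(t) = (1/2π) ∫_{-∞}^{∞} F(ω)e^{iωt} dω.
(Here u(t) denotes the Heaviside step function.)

F[f₁*f₂](ω) = \frac{2}{\left(i \omega + 5\right)^{2} \left(2 i \omega + 7\right)}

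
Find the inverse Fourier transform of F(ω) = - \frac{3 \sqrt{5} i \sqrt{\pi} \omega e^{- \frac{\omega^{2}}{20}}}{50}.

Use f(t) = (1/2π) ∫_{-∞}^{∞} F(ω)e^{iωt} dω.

f(t) = 3 t e^{- 5 t^{2}}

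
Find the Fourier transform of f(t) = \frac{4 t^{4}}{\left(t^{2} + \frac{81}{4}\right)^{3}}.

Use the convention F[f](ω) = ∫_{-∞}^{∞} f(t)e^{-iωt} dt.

F(ω) = \frac{\pi \left(27 \omega^{2} - 30 \left|{\omega}\right| + 4\right) e^{- \frac{9 \left|{\omega}\right|}{2}}}{12}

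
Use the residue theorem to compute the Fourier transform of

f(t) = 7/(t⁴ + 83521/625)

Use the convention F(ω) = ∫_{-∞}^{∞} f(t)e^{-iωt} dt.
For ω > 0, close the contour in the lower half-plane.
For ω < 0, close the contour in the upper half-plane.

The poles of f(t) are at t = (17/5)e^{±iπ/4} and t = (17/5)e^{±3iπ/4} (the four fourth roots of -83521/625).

Let g(z) = f(z)e^{-iωz}; for large |z| the factor e^{-iωz} decays in the lower half-plane when ω > 0 and in the upper half-plane when ω < 0.

Case ω > 0 (lower half-plane, clockwise contour ⇒ F(ω) = -2πi·ΣRes):
  Res_{z = - \frac{17 \sqrt{2}}{10} - \frac{17 \sqrt{2} i}{10}} g(z) = \frac{875 \sqrt{2} i \left(1 - i\right) e^{\frac{17 \sqrt{2} \omega \left(-1 + i\right)}{10}}}{39304}
  Res_{z = \frac{17 \sqrt{2}}{10} - \frac{17 \sqrt{2} i}{10}} g(z) = \frac{875 \sqrt{2} i \left(1 + i\right) e^{- \frac{17 \sqrt{2} \omega \left(1 + i\right)}{10}}}{39304}
  F(ω) = -2πi·ΣRes = \frac{875 \sqrt{2} \pi \left(1 - i\right) \left(e^{\frac{17 \sqrt{2} i \omega}{5}} + i\right) e^{- \frac{17 \sqrt{2} \omega \left(1 + i\right)}{10}}}{19652} = \frac{875 \pi e^{- \frac{17 \sqrt{2} \omega}{10}} \sin{\left(\frac{17 \sqrt{2} \omega}{10} + \frac{\pi}{4} \right)}}{4913}

Case ω < 0 (upper half-plane, counterclockwise contour ⇒ F(ω) = +2πi·ΣRes):
  Res_{z = \frac{17 \sqrt{2}}{10} + \frac{17 \sqrt{2} i}{10}} g(z) = \frac{875 \sqrt{2} i \left(-1 + i\right) e^{\frac{17 \sqrt{2} \omega \left(1 - i\right)}{10}}}{39304}
  Res_{z = - \frac{17 \sqrt{2}}{10} + \frac{17 \sqrt{2} i}{10}} g(z) = \frac{875 \sqrt{2} \left(1 - i\right) e^{\frac{17 \sqrt{2} \omega \left(1 + i\right)}{10}}}{39304}
  F(ω) = 2πi·ΣRes = - \frac{875 \sqrt{2} i \pi \left(i \left(1 - i\right) e^{\frac{17 \sqrt{2} \omega \left(1 - i\right)}{10}} - \left(1 - i\right) e^{\frac{17 \sqrt{2} \omega \left(1 + i\right)}{10}}\right)}{19652} = \frac{875 \pi e^{\frac{17 \sqrt{2} \omega}{10}} \cos{\left(\frac{17 \sqrt{2} \omega}{10} + \frac{\pi}{4} \right)}}{4913}

Both cases combine into a single formula in |ω|:

F(ω) = \frac{875 \pi e^{- \frac{17 \sqrt{2} \left|{\omega}\right|}{10}} \sin{\left(\frac{17 \sqrt{2} \left|{\omega}\right|}{10} + \frac{\pi}{4} \right)}}{4913}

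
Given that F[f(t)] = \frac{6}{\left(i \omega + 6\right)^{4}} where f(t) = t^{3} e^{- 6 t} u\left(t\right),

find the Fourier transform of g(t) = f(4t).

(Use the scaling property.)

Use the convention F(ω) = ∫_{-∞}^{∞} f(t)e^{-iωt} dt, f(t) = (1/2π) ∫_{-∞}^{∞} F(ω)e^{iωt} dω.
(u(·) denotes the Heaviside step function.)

F[g](ω) = \frac{384}{\left(i \omega + 24\right)^{4}}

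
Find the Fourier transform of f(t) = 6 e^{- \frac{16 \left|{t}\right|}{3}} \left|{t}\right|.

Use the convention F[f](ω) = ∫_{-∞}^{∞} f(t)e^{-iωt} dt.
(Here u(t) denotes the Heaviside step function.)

F(ω) = \frac{108 \left(256 - 9 \omega^{2}\right)}{\left(9 \omega^{2} + 256\right)^{2}}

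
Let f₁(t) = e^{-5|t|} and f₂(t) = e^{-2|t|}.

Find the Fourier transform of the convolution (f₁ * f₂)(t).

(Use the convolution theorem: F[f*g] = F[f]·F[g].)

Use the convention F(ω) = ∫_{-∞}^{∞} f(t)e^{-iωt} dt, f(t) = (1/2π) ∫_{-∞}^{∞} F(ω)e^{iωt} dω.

F[f₁*f₂](ω) = \frac{40}{\left(\omega^{2} + 4\right) \left(\omega^{2} + 25\right)}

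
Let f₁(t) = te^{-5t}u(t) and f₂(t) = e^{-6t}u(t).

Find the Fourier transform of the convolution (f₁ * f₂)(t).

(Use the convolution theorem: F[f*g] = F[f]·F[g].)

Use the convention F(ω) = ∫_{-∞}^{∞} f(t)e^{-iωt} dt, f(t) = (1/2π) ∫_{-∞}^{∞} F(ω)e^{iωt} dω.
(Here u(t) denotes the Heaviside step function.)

F[f₁*f₂](ω) = \frac{1}{\left(i \omega + 5\right)^{2} \left(i \omega + 6\right)}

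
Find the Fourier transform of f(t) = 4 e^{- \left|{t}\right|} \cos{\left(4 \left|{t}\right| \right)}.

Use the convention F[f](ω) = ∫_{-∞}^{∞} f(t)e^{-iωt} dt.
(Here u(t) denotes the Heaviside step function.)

F(ω) = \frac{8 \left(\omega^{2} + 17\right)}{\omega^{4} - 30 \omega^{2} + 289}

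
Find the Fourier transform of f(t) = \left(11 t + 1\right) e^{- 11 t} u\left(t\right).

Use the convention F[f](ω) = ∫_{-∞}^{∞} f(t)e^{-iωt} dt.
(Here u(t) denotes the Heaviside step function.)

F(ω) = \frac{- i \omega - 22}{\omega^{2} - 22 i \omega - 121}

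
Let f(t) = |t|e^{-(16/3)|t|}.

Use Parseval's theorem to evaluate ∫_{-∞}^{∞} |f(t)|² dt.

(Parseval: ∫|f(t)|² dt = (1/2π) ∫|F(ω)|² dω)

∫|f(t)|² dt = \frac{27}{8192}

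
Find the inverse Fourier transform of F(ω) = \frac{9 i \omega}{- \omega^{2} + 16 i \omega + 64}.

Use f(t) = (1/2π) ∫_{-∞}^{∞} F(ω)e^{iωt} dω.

f(t) = 9 \left(1 - 8 t\right) e^{- 8 t} u\left(t\right)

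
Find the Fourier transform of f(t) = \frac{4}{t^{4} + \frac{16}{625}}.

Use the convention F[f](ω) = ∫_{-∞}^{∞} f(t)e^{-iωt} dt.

F(ω) = \frac{125 \pi e^{- \frac{\sqrt{2} \left|{\omega}\right|}{5}} \sin{\left(\frac{\sqrt{2} \left|{\omega}\right|}{5} + \frac{\pi}{4} \right)}}{2}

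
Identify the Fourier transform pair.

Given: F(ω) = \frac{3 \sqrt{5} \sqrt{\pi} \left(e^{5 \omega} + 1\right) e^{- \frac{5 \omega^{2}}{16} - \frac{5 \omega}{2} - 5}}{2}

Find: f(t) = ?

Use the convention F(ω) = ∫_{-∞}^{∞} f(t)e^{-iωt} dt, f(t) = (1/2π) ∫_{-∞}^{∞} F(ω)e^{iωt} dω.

f(t) = 6 e^{- \frac{4 t^{2}}{5}} \cos{\left(4 t \right)}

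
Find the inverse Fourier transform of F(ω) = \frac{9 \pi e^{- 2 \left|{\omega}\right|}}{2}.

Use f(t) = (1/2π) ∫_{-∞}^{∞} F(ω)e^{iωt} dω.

f(t) = \frac{9}{t^{2} + 4}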